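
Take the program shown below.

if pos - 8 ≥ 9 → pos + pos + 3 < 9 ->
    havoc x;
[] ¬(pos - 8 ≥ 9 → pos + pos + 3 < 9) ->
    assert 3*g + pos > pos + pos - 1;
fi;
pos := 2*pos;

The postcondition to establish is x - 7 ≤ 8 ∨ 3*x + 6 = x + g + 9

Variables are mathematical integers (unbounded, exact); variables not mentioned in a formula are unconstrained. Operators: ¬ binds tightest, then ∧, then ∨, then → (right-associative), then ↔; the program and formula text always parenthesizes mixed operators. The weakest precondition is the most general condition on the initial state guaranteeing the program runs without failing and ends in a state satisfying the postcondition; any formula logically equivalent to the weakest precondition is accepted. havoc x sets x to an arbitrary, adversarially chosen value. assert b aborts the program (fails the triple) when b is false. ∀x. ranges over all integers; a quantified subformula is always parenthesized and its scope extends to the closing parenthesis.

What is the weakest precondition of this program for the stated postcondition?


Working backward. After the program, the postcondition x - 7 ≤ 8 ∨ 3*x + 6 = x + g + 9 must hold; in canonical form it is x ≤ 15 ∨ 2*x = g + 3.
Before pos := 2*pos: x ≤ 15 ∨ 2*x = g + 3
Then branch requires ∀x_1. (x_1 ≤ 15 ∨ 2*x_1 = g + 3); else branch requires 3*g > pos - 1 ∧ (x ≤ 15 ∨ 2*x = g + 3).
Before the if: ((pos ≥ 17 → 2*pos < 6) → (∀x_1. (x_1 ≤ 15 ∨ 2*x_1 = g + 3))) ∧ ((¬(pos ≥ 17 → 2*pos < 6)) → (3*g > pos - 1 ∧ (x ≤ 15 ∨ 2*x = g + 3)))
Answer: WP = ((pos ≥ 17 → 2*pos < 6) → (∀x_1. (x_1 ≤ 15 ∨ 2*x_1 = g + 3))) ∧ ((¬(pos ≥ 17 → 2*pos < 6)) → (3*g > pos - 1 ∧ (x ≤ 15 ∨ 2*x = g + 3)))


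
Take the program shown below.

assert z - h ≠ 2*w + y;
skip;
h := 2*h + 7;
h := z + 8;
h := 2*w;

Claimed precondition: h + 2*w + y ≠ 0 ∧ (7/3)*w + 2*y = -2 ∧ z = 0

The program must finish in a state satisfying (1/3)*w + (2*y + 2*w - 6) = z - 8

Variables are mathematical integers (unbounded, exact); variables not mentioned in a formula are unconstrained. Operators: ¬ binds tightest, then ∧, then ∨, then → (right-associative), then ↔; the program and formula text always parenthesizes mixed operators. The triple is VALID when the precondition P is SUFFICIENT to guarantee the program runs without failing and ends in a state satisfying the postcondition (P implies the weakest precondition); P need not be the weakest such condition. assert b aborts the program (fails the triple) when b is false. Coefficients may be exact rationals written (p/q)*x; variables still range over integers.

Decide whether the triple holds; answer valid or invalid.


Working backward. After the program, the postcondition (1/3)*w + (2*y + 2*w - 6) = z - 8 must hold; in canonical form it is (7/3)*w + 2*y = z - 2.
Before h := 2*w: (7/3)*w + 2*y = z - 2
Before h := z + 8: (7/3)*w + 2*y = z - 2
Before h := 2*h + 7: (7/3)*w + 2*y = z - 2
Before skip: (7/3)*w + 2*y = z - 2
Before assert z - h ≠ 2*w + y: z ≠ h + 2*w + y ∧ (7/3)*w + 2*y = z - 2
The weakest precondition is z ≠ h + 2*w + y ∧ (7/3)*w + 2*y = z - 2.
Check whether h + 2*w + y ≠ 0 ∧ (7/3)*w + 2*y = -2 ∧ z = 0 implies it.
Every state satisfying the precondition satisfies the weakest precondition: the implication holds.
Answer: valid


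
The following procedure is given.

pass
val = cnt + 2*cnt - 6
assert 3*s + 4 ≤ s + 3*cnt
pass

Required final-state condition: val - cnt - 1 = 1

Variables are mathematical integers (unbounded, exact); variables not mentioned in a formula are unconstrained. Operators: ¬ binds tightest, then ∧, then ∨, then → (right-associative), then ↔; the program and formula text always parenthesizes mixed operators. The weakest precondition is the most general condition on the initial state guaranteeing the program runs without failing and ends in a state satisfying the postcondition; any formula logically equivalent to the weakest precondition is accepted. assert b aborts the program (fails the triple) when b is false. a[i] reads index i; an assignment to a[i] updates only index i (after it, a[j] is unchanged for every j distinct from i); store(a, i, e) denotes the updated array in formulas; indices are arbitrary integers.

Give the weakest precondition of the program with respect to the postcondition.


Working backward. After the program, the postcondition val - cnt - 1 = 1 must hold; in canonical form it is val = cnt + 2.
Before skip: val = cnt + 2
Before assert 3*s + 4 ≤ s + 3*cnt: 2*s ≤ 3*cnt - 4 ∧ val = cnt + 2
Before val := cnt + 2*cnt - 6: 2*s ≤ 3*cnt - 4 ∧ 2*cnt = 8
Before skip: 2*s ≤ 3*cnt - 4 ∧ 2*cnt = 8
Answer: WP = 2*s ≤ 3*cnt - 4 ∧ 2*cnt = 8


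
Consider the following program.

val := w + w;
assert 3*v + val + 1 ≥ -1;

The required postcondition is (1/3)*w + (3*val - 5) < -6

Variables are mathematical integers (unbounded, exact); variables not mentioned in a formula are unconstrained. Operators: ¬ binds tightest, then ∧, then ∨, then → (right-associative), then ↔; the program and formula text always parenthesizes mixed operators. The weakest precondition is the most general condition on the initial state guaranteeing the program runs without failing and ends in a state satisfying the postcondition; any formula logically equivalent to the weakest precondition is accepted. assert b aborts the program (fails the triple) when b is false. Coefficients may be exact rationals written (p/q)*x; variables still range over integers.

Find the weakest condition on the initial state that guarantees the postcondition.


Working backward. After the program, the postcondition (1/3)*w + (3*val - 5) < -6 must hold; in canonical form it is 3*val + (1/3)*w < -1.
Before assert 3*v + val + 1 ≥ -1: 3*v + val ≥ -2 ∧ 3*val + (1/3)*w < -1
Before val := w + w: 3*v + 2*w ≥ -2 ∧ (19/3)*w < -1
Answer: WP = 3*v + 2*w ≥ -2 ∧ (19/3)*w < -1


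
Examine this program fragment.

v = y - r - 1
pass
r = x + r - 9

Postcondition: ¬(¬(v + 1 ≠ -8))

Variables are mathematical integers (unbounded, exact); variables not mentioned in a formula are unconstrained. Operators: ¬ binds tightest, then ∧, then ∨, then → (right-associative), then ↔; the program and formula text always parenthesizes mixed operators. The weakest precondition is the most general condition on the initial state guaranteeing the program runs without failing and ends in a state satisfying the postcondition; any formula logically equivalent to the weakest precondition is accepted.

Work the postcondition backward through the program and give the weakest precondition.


Working backward. After the program, the postcondition ¬(¬(v + 1 ≠ -8)) must hold; in canonical form it is v ≠ -9.
Before r := x + r - 9: v ≠ -9
Before skip: v ≠ -9
Before v := y - r - 1: y ≠ r - 8
Answer: WP = y ≠ r - 8


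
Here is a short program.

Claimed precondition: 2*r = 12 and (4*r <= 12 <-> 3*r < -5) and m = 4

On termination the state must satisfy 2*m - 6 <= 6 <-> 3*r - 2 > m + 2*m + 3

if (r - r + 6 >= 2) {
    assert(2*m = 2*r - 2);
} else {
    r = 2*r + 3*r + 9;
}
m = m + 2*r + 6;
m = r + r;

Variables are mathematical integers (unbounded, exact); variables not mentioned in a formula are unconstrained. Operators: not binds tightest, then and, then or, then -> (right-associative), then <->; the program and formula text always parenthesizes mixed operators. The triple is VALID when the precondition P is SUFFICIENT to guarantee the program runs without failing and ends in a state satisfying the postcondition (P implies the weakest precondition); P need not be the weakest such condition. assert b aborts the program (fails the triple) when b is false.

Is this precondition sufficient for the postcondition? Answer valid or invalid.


Working backward. After the program, the postcondition 2*m - 6 <= 6 <-> 3*r - 2 > m + 2*m + 3 must hold; in canonical form it is 2*m <= 12 <-> 3*r > 3*m + 5.
Before m := r + r: 4*r <= 12 <-> 3*r < -5
Before m := m + 2*r + 6: 4*r <= 12 <-> 3*r < -5
Then branch requires 2*m = 2*r - 2 and (4*r <= 12 <-> 3*r < -5); else branch requires 20*r <= -24 <-> 15*r < -32.
Before the if: 2*m = 2*r - 2 and (4*r <= 12 <-> 3*r < -5)
The weakest precondition is 2*m = 2*r - 2 and (4*r <= 12 <-> 3*r < -5).
Check whether 2*r = 12 and (4*r <= 12 <-> 3*r < -5) and m = 4 implies it.
Countermodel: at the initial state m = 4, r = 6, the precondition holds but the weakest precondition fails.
Answer: invalid


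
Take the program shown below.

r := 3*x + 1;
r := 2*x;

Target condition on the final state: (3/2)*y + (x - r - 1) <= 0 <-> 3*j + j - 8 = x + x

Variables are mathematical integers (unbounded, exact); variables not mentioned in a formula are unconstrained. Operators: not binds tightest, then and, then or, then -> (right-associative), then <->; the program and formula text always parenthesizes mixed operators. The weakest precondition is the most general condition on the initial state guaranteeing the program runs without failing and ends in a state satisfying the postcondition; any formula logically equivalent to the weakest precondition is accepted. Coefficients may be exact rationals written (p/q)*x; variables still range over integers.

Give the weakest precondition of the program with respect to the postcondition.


Working backward. After the program, the postcondition (3/2)*y + (x - r - 1) <= 0 <-> 3*j + j - 8 = x + x must hold; in canonical form it is x + (3/2)*y <= r + 1 <-> 4*j = 2*x + 8.
Before r := 2*x: (3/2)*y <= x + 1 <-> 4*j = 2*x + 8
Before r := 3*x + 1: (3/2)*y <= x + 1 <-> 4*j = 2*x + 8
Answer: WP = (3/2)*y <= x + 1 <-> 4*j = 2*x + 8


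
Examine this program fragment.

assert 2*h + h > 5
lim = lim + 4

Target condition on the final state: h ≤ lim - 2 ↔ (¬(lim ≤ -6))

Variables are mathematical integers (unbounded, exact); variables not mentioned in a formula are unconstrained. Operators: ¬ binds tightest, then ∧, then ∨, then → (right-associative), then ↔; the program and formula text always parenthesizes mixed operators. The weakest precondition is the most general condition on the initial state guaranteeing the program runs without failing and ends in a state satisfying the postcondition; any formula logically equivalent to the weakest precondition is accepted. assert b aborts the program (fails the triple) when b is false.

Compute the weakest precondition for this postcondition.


Working backward. After the program, h ≤ lim - 2 ↔ (¬(lim ≤ -6)) must hold.
Before lim := lim + 4: h ≤ lim + 2 ↔ (¬(lim ≤ -10))
Before assert 2*h + h > 5: 3*h > 5 ∧ (h ≤ lim + 2 ↔ (¬(lim ≤ -10)))
Answer: WP = 3*h > 5 ∧ (h ≤ lim + 2 ↔ (¬(lim ≤ -10)))


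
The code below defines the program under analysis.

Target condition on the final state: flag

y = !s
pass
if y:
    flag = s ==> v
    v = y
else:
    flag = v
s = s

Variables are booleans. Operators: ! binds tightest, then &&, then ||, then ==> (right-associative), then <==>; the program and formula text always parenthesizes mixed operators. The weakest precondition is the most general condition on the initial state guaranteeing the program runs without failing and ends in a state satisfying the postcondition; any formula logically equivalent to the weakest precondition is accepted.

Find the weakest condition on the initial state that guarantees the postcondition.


Working backward. After the program, flag must hold.
Before s := s: flag
Then branch requires s ==> v; else branch requires v.
Before the if: (y ==> (s ==> v)) && ((!y) ==> v)
Before skip: (y ==> (s ==> v)) && ((!y) ==> v)
Before y := !s: ((!s) ==> (s ==> v)) && (s ==> v)
Answer: WP = ((!s) ==> (s ==> v)) && (s ==> v)


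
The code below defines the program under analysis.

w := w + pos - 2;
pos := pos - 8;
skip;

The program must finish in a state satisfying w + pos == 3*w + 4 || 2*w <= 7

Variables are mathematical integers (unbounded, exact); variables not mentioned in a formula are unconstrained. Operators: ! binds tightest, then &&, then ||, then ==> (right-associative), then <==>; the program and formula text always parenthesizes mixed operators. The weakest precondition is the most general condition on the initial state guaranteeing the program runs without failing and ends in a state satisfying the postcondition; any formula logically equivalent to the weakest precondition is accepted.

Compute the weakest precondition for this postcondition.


Working backward. After the program, the postcondition w + pos == 3*w + 4 || 2*w <= 7 must hold; in canonical form it is pos == 2*w + 4 || 2*w <= 7.
Before skip: pos == 2*w + 4 || 2*w <= 7
Before pos := pos - 8: pos == 2*w + 12 || 2*w <= 7
Before w := w + pos - 2: pos + 2*w == -8 || 2*pos + 2*w <= 11
Answer: WP = pos + 2*w == -8 || 2*pos + 2*w <= 11


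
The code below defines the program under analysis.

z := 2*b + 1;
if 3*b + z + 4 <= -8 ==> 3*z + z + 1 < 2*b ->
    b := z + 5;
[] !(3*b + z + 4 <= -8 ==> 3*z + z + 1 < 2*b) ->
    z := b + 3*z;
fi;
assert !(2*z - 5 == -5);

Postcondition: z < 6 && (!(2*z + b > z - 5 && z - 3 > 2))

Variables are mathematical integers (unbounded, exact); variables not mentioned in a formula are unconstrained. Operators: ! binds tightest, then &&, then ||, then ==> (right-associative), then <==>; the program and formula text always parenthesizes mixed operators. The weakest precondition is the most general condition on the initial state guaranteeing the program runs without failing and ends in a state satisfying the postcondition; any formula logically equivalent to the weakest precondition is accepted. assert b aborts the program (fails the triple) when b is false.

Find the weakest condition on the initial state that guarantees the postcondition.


Working backward. After the program, the postcondition z < 6 && (!(2*z + b > z - 5 && z - 3 > 2)) must hold; in canonical form it is z < 6 && (!(b + z > -5 && z > 5)).
Before assert !(2*z - 5 == -5): (!(2*z == 0)) && z < 6 && (!(b + z > -5 && z > 5))
Then branch requires (!(2*z == 0)) && z < 6 && (!(2*z > -10 && z > 5)); else branch requires (!(2*b + 6*z == 0)) && b + 3*z < 6 && (!(2*b + 3*z > -5 && b + 3*z > 5)).
Before the if: ((3*b + z <= -12 ==> 4*z < 2*b - 1) ==> ((!(2*z == 0)) && z < 6 && (!(2*z > -10 && z > 5)))) && ((!(3*b + z <= -12 ==> 4*z < 2*b - 1)) ==> ((!(2*b + 6*z == 0)) && b + 3*z < 6 && (!(2*b + 3*z > -5 && b + 3*z > 5))))
Before z := 2*b + 1: ((5*b <= -13 ==> 6*b < -5) ==> ((!(4*b == -2)) && 2*b < 5 && (!(4*b > -12 && 2*b > 4)))) && ((!(5*b <= -13 ==> 6*b < -5)) ==> ((!(14*b == -6)) && 7*b < 3 && (!(8*b > -8 && 7*b > 2))))
Answer: WP = ((5*b <= -13 ==> 6*b < -5) ==> ((!(4*b == -2)) && 2*b < 5 && (!(4*b > -12 && 2*b > 4)))) && ((!(5*b <= -13 ==> 6*b < -5)) ==> ((!(14*b == -6)) && 7*b < 3 && (!(8*b > -8 && 7*b > 2))))


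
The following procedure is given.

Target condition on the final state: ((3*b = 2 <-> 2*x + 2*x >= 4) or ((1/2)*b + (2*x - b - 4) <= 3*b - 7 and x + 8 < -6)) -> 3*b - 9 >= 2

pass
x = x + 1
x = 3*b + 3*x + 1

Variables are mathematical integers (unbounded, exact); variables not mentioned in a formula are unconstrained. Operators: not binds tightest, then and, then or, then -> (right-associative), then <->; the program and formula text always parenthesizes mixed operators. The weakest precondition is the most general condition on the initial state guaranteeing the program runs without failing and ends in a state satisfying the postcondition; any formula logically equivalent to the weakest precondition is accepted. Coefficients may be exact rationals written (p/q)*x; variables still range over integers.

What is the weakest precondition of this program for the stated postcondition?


Working backward. After the program, the postcondition ((3*b = 2 <-> 2*x + 2*x >= 4) or ((1/2)*b + (2*x - b - 4) <= 3*b - 7 and x + 8 < -6)) -> 3*b - 9 >= 2 must hold; in canonical form it is ((3*b = 2 <-> 4*x >= 4) or (2*x <= (7/2)*b - 3 and x < -14)) -> 3*b >= 11.
Before x := 3*b + 3*x + 1: ((3*b = 2 <-> 12*b + 12*x >= 0) or ((5/2)*b + 6*x <= -5 and 3*b + 3*x < -15)) -> 3*b >= 11
Before x := x + 1: ((3*b = 2 <-> 12*b + 12*x >= -12) or ((5/2)*b + 6*x <= -11 and 3*b + 3*x < -18)) -> 3*b >= 11
Before skip: ((3*b = 2 <-> 12*b + 12*x >= -12) or ((5/2)*b + 6*x <= -11 and 3*b + 3*x < -18)) -> 3*b >= 11
Answer: WP = ((3*b = 2 <-> 12*b + 12*x >= -12) or ((5/2)*b + 6*x <= -11 and 3*b + 3*x < -18)) -> 3*b >= 11


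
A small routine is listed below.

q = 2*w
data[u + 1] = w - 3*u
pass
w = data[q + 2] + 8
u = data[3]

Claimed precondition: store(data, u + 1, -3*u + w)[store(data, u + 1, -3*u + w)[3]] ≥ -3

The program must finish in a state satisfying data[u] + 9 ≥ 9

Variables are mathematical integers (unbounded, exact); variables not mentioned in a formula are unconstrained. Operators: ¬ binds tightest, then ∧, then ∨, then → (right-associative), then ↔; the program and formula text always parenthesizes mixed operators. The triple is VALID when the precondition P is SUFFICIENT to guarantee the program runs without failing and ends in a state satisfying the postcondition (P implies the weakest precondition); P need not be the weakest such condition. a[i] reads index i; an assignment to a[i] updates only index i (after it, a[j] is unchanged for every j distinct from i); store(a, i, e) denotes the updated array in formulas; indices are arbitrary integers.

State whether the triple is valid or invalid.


Working backward. After the program, the postcondition data[u] + 9 ≥ 9 must hold; in canonical form it is data[u] ≥ 0.
Before u := data[3]: data[data[3]] ≥ 0
Before w := data[q + 2] + 8: data[data[3]] ≥ 0
Before skip: data[data[3]] ≥ 0
Before data[u + 1] := w - 3*u: store(data, u + 1, -3*u + w)[store(data, u + 1, -3*u + w)[3]] ≥ 0
Before q := 2*w: store(data, u + 1, -3*u + w)[store(data, u + 1, -3*u + w)[3]] ≥ 0
The weakest precondition is store(data, u + 1, -3*u + w)[store(data, u + 1, -3*u + w)[3]] ≥ 0.
Check whether store(data, u + 1, -3*u + w)[store(data, u + 1, -3*u + w)[3]] ≥ -3 implies it.
Countermodel: at the initial state data = {[0] = 2, [2] = -1, [3] = 2, elsewhere 2}, u = -1, w = -1, the precondition holds but the weakest precondition fails.
Answer: invalid


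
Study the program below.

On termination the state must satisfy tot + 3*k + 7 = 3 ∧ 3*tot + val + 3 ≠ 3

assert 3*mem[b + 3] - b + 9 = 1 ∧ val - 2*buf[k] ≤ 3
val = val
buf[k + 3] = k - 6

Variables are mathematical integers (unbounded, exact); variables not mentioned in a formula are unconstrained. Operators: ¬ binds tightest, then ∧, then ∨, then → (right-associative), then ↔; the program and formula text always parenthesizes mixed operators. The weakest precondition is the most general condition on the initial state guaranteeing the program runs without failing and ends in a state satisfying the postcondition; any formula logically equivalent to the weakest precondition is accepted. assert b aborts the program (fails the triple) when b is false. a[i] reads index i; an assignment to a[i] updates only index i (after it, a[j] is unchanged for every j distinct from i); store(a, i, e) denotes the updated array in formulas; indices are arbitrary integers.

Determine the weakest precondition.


Working backward. After the program, the postcondition tot + 3*k + 7 = 3 ∧ 3*tot + val + 3 ≠ 3 must hold; in canonical form it is 3*k + tot = -4 ∧ 3*tot + val ≠ 0.
Before buf[k + 3] := k - 6: 3*k + tot = -4 ∧ 3*tot + val ≠ 0
Before val := val: 3*k + tot = -4 ∧ 3*tot + val ≠ 0
Before assert 3*mem[b + 3] - b + 9 = 1 ∧ val - 2*buf[k] ≤ 3: 3*mem[b + 3] = b - 8 ∧ val ≤ 2*buf[k] + 3 ∧ 3*k + tot = -4 ∧ 3*tot + val ≠ 0
Answer: WP = 3*mem[b + 3] = b - 8 ∧ val ≤ 2*buf[k] + 3 ∧ 3*k + tot = -4 ∧ 3*tot + val ≠ 0


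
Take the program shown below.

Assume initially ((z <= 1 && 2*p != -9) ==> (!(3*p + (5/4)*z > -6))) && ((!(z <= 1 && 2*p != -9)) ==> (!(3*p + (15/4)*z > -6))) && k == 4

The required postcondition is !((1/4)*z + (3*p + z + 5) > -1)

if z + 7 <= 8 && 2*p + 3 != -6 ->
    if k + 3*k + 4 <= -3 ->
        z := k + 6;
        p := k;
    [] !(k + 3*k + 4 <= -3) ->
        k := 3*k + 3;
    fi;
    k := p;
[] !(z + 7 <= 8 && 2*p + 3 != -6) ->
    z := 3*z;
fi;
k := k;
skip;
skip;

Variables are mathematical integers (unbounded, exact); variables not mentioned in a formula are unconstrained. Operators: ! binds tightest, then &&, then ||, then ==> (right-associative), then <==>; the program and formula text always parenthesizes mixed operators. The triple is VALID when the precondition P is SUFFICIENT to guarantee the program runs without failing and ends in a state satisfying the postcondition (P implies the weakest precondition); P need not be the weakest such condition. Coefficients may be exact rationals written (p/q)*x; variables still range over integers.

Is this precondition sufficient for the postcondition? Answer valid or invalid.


Working backward. After the program, the postcondition !((1/4)*z + (3*p + z + 5) > -1) must hold; in canonical form it is !(3*p + (5/4)*z > -6).
Before skip: !(3*p + (5/4)*z > -6)
Before skip: !(3*p + (5/4)*z > -6)
Before k := k: !(3*p + (5/4)*z > -6)
Then branch requires (4*k <= -7 ==> (!((17/4)*k > -27/2))) && ((!(4*k <= -7)) ==> (!(3*p + (5/4)*z > -6))); else branch requires !(3*p + (15/4)*z > -6).
Before the if: ((z <= 1 && 2*p != -9) ==> ((4*k <= -7 ==> (!((17/4)*k > -27/2))) && ((!(4*k <= -7)) ==> (!(3*p + (5/4)*z > -6))))) && ((!(z <= 1 && 2*p != -9)) ==> (!(3*p + (15/4)*z > -6)))
The weakest precondition is ((z <= 1 && 2*p != -9) ==> ((4*k <= -7 ==> (!((17/4)*k > -27/2))) && ((!(4*k <= -7)) ==> (!(3*p + (5/4)*z > -6))))) && ((!(z <= 1 && 2*p != -9)) ==> (!(3*p + (15/4)*z > -6))).
Check whether ((z <= 1 && 2*p != -9) ==> (!(3*p + (5/4)*z > -6))) && ((!(z <= 1 && 2*p != -9)) ==> (!(3*p + (15/4)*z > -6))) && k == 4 implies it.
Every state satisfying the precondition satisfies the weakest precondition: the implication holds.
Answer: valid


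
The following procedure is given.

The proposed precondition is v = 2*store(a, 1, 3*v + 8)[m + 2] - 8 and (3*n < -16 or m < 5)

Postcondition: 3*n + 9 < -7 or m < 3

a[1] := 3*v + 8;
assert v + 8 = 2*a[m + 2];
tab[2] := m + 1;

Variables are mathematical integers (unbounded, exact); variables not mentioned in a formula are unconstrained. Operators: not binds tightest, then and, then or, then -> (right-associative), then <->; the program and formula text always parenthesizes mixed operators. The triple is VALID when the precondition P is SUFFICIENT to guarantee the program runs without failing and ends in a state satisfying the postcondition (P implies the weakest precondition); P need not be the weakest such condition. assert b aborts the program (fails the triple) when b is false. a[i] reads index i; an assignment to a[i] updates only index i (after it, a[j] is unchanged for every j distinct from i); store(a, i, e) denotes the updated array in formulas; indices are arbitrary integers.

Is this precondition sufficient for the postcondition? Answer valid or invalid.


Working backward. After the program, the postcondition 3*n + 9 < -7 or m < 3 must hold; in canonical form it is 3*n < -16 or m < 3.
Before tab[2] := m + 1: 3*n < -16 or m < 3
Before assert v + 8 = 2*a[m + 2]: v = 2*a[m + 2] - 8 and (3*n < -16 or m < 3)
Before a[1] := 3*v + 8: v = 2*store(a, 1, 3*v + 8)[m + 2] - 8 and (3*n < -16 or m < 3)
The weakest precondition is v = 2*store(a, 1, 3*v + 8)[m + 2] - 8 and (3*n < -16 or m < 3).
Check whether v = 2*store(a, 1, 3*v + 8)[m + 2] - 8 and (3*n < -16 or m < 5) implies it.
Countermodel: at the initial state a = {[1] = 2, [6] = 4, elsewhere 2}, m = 4, n = -5, v = 0, the precondition holds but the weakest precondition fails.
Answer: invalid


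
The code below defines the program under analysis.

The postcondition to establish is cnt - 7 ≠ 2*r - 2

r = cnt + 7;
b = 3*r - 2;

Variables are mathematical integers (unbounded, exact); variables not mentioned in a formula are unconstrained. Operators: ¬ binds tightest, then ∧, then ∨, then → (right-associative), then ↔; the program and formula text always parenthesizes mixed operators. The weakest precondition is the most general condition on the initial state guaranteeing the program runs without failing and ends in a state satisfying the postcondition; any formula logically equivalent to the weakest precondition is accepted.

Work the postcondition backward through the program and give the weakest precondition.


Working backward. After the program, the postcondition cnt - 7 ≠ 2*r - 2 must hold; in canonical form it is cnt ≠ 2*r + 5.
Before b := 3*r - 2: cnt ≠ 2*r + 5
Before r := cnt + 7: cnt ≠ -19
Answer: WP = cnt ≠ -19


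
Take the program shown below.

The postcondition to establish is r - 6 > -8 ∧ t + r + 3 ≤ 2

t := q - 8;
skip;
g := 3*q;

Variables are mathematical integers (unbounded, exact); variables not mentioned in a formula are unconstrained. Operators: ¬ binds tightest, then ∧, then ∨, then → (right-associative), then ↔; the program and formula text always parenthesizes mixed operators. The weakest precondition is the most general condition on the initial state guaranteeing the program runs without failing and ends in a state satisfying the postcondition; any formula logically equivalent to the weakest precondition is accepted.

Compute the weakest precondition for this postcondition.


Working backward. After the program, the postcondition r - 6 > -8 ∧ t + r + 3 ≤ 2 must hold; in canonical form it is r > -2 ∧ r + t ≤ -1.
Before g := 3*q: r > -2 ∧ r + t ≤ -1
Before skip: r > -2 ∧ r + t ≤ -1
Before t := q - 8: r > -2 ∧ q + r ≤ 7
Answer: WP = r > -2 ∧ q + r ≤ 7


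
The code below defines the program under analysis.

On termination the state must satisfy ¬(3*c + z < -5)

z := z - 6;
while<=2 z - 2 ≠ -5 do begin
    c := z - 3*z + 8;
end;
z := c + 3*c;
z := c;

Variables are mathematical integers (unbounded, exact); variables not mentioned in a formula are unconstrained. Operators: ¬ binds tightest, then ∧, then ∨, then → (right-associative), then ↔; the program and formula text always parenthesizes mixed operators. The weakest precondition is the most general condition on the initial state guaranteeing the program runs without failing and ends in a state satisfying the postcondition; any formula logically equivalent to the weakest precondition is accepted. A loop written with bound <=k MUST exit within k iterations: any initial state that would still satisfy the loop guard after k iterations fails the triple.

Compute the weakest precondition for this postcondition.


Working backward. After the program, ¬(3*c + z < -5) must hold.
Before z := c: ¬(4*c < -5)
Before z := c + 3*c: ¬(4*c < -5)
Before the loop (bound <=2), unroll the exhaustion recursion (WP_0 = exit-now case; WP_j = one more guarded iteration, up to j = 2):
  WP_0: (¬(z ≠ -3)) ∧ (¬(4*c < -5))
  WP_1: (z ≠ -3 → ((¬(z ≠ -3)) ∧ (¬(8*z > 37)))) ∧ ((¬(z ≠ -3)) → (¬(4*c < -5)))
  WP_2: (z ≠ -3 → ((z ≠ -3 → ((¬(z ≠ -3)) ∧ (¬(8*z > 37)))) ∧ ((¬(z ≠ -3)) → (¬(8*z > 37))))) ∧ ((¬(z ≠ -3)) → (¬(4*c < -5)))
So before the loop: (z ≠ -3 → ((z ≠ -3 → ((¬(z ≠ -3)) ∧ (¬(8*z > 37)))) ∧ ((¬(z ≠ -3)) → (¬(8*z > 37))))) ∧ ((¬(z ≠ -3)) → (¬(4*c < -5)))
Before z := z - 6: (z ≠ 3 → ((z ≠ 3 → ((¬(z ≠ 3)) ∧ (¬(8*z > 85)))) ∧ ((¬(z ≠ 3)) → (¬(8*z > 85))))) ∧ ((¬(z ≠ 3)) → (¬(4*c < -5)))
Answer: WP = (z ≠ 3 → ((z ≠ 3 → ((¬(z ≠ 3)) ∧ (¬(8*z > 85)))) ∧ ((¬(z ≠ 3)) → (¬(8*z > 85))))) ∧ ((¬(z ≠ 3)) → (¬(4*c < -5)))


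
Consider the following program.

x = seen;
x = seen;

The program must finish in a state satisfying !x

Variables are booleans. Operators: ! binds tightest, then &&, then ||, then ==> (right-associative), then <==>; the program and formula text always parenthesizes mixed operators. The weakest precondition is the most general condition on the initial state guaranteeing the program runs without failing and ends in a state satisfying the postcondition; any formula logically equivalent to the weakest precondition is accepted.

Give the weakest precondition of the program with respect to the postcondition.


Working backward. After the program, !x must hold.
Before x := seen: !seen
Before x := seen: !seen
Answer: WP = !seen


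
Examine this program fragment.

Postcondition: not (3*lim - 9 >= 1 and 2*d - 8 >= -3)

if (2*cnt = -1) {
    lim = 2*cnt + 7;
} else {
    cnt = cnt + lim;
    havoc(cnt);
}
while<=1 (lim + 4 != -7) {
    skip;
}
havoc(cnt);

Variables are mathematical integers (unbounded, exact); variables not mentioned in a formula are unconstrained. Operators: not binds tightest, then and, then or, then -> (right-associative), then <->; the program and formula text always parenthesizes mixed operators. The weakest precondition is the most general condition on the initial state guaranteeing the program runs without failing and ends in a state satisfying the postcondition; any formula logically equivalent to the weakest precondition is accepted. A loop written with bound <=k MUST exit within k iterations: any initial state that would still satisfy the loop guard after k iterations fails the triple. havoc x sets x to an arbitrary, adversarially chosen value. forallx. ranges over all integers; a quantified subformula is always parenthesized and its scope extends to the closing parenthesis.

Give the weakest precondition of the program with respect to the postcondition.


Working backward. After the program, the postcondition not (3*lim - 9 >= 1 and 2*d - 8 >= -3) must hold; in canonical form it is not (3*lim >= 10 and 2*d >= 5).
Before havoc cnt: not (3*lim >= 10 and 2*d >= 5)
Before the loop (bound <=1), unroll the exhaustion recursion (WP_0 = exit-now case; WP_j = one more guarded iteration, up to j = 1):
  WP_0: (not (lim != -11)) and (not (3*lim >= 10 and 2*d >= 5))
  WP_1: (lim != -11 -> ((not (lim != -11)) and (not (3*lim >= 10 and 2*d >= 5)))) and ((not (lim != -11)) -> (not (3*lim >= 10 and 2*d >= 5)))
So before the loop: (lim != -11 -> ((not (lim != -11)) and (not (3*lim >= 10 and 2*d >= 5)))) and ((not (lim != -11)) -> (not (3*lim >= 10 and 2*d >= 5)))
Then branch requires (2*cnt != -18 -> ((not (2*cnt != -18)) and (not (6*cnt >= -11 and 2*d >= 5)))) and ((not (2*cnt != -18)) -> (not (6*cnt >= -11 and 2*d >= 5))); else branch requires (lim != -11 -> ((not (lim != -11)) and (not (3*lim >= 10 and 2*d >= 5)))) and ((not (lim != -11)) -> (not (3*lim >= 10 and 2*d >= 5))).
Before the if: (2*cnt = -1 -> ((2*cnt != -18 -> ((not (2*cnt != -18)) and (not (6*cnt >= -11 and 2*d >= 5)))) and ((not (2*cnt != -18)) -> (not (6*cnt >= -11 and 2*d >= 5))))) and ((not (2*cnt = -1)) -> ((lim != -11 -> ((not (lim != -11)) and (not (3*lim >= 10 and 2*d >= 5)))) and ((not (lim != -11)) -> (not (3*lim >= 10 and 2*d >= 5)))))
Answer: WP = (2*cnt = -1 -> ((2*cnt != -18 -> ((not (2*cnt != -18)) and (not (6*cnt >= -11 and 2*d >= 5)))) and ((not (2*cnt != -18)) -> (not (6*cnt >= -11 and 2*d >= 5))))) and ((not (2*cnt = -1)) -> ((lim != -11 -> ((not (lim != -11)) and (not (3*lim >= 10 and 2*d >= 5)))) and ((not (lim != -11)) -> (not (3*lim >= 10 and 2*d >= 5)))))


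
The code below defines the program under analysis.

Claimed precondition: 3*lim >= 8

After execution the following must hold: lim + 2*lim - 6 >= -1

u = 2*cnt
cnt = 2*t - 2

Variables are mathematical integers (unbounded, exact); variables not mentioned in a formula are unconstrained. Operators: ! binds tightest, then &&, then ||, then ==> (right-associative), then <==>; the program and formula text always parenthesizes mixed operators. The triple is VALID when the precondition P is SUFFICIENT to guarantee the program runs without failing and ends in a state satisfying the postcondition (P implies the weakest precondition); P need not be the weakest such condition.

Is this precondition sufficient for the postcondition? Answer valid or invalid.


Working backward. After the program, the postcondition lim + 2*lim - 6 >= -1 must hold; in canonical form it is 3*lim >= 5.
Before cnt := 2*t - 2: 3*lim >= 5
Before u := 2*cnt: 3*lim >= 5
The weakest precondition is 3*lim >= 5.
Check whether 3*lim >= 8 implies it.
Every state satisfying the precondition satisfies the weakest precondition: the implication holds.
Answer: valid


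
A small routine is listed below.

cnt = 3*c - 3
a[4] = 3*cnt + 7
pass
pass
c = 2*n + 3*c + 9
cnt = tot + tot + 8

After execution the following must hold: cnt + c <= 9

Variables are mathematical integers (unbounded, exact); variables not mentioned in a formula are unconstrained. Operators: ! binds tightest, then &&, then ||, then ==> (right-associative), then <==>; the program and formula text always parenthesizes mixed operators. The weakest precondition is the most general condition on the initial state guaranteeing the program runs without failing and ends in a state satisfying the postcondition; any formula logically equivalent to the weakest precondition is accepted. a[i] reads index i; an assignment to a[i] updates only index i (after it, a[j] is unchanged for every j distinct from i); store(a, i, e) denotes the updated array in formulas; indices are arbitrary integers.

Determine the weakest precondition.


Working backward. After the program, the postcondition cnt + c <= 9 must hold; in canonical form it is c + cnt <= 9.
Before cnt := tot + tot + 8: c + 2*tot <= 1
Before c := 2*n + 3*c + 9: 3*c + 2*n + 2*tot <= -8
Before skip: 3*c + 2*n + 2*tot <= -8
Before skip: 3*c + 2*n + 2*tot <= -8
Before a[4] := 3*cnt + 7: 3*c + 2*n + 2*tot <= -8
Before cnt := 3*c - 3: 3*c + 2*n + 2*tot <= -8
Answer: WP = 3*c + 2*n + 2*tot <= -8


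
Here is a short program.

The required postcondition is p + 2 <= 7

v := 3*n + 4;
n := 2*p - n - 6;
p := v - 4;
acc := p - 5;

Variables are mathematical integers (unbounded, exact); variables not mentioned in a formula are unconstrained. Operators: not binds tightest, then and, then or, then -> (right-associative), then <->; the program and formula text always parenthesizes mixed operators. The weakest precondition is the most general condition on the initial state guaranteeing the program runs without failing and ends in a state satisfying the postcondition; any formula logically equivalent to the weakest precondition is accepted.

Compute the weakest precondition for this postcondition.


Working backward. After the program, the postcondition p + 2 <= 7 must hold; in canonical form it is p <= 5.
Before acc := p - 5: p <= 5
Before p := v - 4: v <= 9
Before n := 2*p - n - 6: v <= 9
Before v := 3*n + 4: 3*n <= 5
Answer: WP = 3*n <= 5


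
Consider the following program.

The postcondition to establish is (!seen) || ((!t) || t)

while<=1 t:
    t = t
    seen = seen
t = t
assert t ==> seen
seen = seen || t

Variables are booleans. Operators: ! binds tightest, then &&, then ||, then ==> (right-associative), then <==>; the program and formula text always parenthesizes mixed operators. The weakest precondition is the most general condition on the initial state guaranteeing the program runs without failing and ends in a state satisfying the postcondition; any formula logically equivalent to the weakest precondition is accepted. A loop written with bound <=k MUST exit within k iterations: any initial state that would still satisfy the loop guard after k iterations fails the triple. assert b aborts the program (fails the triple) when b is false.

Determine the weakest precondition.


Working backward. After the program, the postcondition (!seen) || ((!t) || t) must hold; in canonical form it is true.
Before seen := seen || t: true
Before assert t ==> seen: t ==> seen
Before t := t: t ==> seen
Before the loop (bound <=1), unroll the exhaustion recursion (WP_0 = exit-now case; WP_j = one more guarded iteration, up to j = 1):
  WP_0: (!t) && (t ==> seen)
  WP_1: (t ==> ((!t) && (t ==> seen))) && ((!t) ==> (t ==> seen))
So before the loop: (t ==> ((!t) && (t ==> seen))) && ((!t) ==> (t ==> seen))
Answer: WP = (t ==> ((!t) && (t ==> seen))) && ((!t) ==> (t ==> seen))


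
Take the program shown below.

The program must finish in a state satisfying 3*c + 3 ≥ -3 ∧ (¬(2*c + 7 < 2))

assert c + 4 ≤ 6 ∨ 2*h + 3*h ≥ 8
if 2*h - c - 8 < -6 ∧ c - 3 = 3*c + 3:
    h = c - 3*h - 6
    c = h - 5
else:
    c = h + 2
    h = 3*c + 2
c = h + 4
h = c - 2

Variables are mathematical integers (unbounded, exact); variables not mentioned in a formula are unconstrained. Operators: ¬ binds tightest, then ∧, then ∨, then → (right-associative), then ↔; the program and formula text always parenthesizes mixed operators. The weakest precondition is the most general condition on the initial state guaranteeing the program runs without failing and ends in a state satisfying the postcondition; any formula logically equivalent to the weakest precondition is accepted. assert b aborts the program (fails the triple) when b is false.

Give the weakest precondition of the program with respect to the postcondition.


Working backward. After the program, the postcondition 3*c + 3 ≥ -3 ∧ (¬(2*c + 7 < 2)) must hold; in canonical form it is 3*c ≥ -6 ∧ (¬(2*c < -5)).
Before h := c - 2: 3*c ≥ -6 ∧ (¬(2*c < -5))
Before c := h + 4: 3*h ≥ -18 ∧ (¬(2*h < -13))
Then branch requires 3*c ≥ 9*h ∧ (¬(2*c < 6*h - 1)); else branch requires 9*h ≥ -42 ∧ (¬(6*h < -29)).
Before the if: ((2*h < c + 2 ∧ 2*c = -6) → (3*c ≥ 9*h ∧ (¬(2*c < 6*h - 1)))) ∧ ((¬(2*h < c + 2 ∧ 2*c = -6)) → (9*h ≥ -42 ∧ (¬(6*h < -29))))
Before assert c + 4 ≤ 6 ∨ 2*h + 3*h ≥ 8: (c ≤ 2 ∨ 5*h ≥ 8) ∧ ((2*h < c + 2 ∧ 2*c = -6) → (3*c ≥ 9*h ∧ (¬(2*c < 6*h - 1)))) ∧ ((¬(2*h < c + 2 ∧ 2*c = -6)) → (9*h ≥ -42 ∧ (¬(6*h < -29))))
Answer: WP = (c ≤ 2 ∨ 5*h ≥ 8) ∧ ((2*h < c + 2 ∧ 2*c = -6) → (3*c ≥ 9*h ∧ (¬(2*c < 6*h - 1)))) ∧ ((¬(2*h < c + 2 ∧ 2*c = -6)) → (9*h ≥ -42 ∧ (¬(6*h < -29))))


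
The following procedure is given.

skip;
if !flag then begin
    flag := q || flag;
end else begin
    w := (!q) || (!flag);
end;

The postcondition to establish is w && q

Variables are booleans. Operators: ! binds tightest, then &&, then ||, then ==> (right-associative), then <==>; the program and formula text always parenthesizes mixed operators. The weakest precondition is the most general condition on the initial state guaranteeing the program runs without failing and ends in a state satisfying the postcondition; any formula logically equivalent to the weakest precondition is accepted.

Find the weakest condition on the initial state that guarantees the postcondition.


Working backward. After the program, w && q must hold.
Then branch requires w && q; else branch requires ((!q) || (!flag)) && q.
Before the if: ((!flag) ==> (w && q)) && (flag ==> (((!q) || (!flag)) && q))
Before skip: ((!flag) ==> (w && q)) && (flag ==> (((!q) || (!flag)) && q))
Answer: WP = ((!flag) ==> (w && q)) && (flag ==> (((!q) || (!flag)) && q))


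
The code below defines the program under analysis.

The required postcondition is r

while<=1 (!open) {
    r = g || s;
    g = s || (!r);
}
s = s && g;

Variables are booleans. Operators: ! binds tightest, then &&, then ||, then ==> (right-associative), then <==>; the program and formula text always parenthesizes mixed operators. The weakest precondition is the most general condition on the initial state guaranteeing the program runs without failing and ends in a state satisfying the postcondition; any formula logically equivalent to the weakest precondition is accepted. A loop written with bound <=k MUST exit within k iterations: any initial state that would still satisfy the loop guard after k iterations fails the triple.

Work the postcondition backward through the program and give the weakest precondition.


Working backward. After the program, r must hold.
Before s := s && g: r
Before the loop (bound <=1), unroll the exhaustion recursion (WP_0 = exit-now case; WP_j = one more guarded iteration, up to j = 1):
  WP_0: open && r
  WP_1: ((!open) ==> (open && (g || s))) && (open ==> r)
So before the loop: ((!open) ==> (open && (g || s))) && (open ==> r)
Answer: WP = ((!open) ==> (open && (g || s))) && (open ==> r)
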